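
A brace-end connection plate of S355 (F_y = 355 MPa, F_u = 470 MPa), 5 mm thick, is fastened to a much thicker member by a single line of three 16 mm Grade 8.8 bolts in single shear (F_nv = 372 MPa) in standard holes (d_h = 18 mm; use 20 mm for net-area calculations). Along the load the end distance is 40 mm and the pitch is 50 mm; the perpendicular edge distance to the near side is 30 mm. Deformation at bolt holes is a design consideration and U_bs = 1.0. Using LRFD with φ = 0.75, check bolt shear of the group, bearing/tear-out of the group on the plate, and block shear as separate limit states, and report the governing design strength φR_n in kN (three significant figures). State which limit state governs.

Bolt shear: A_b = π·16²/4 = 201.1 mm²; R_n = 372 × 201.1 × 3 × 1 / 1000 = 224.4 kN → 0.75 × 224.4 = 168 kN.
Bearing: edge l_c = 31, r_n = 87.42 kN; interior l_c = 32, r_n = 90.24 kN; R_n = 87.42 + 2·90.24 = 267.9 kN → 201 kN.
Block shear: A_gv = 700, A_nv = 450, A_nt = 100 mm²; R_n = min(0.6F_uA_nv, 0.6F_yA_gv) + U_bs·F_u·A_nt = 173.9 kN → 130 kN.
Block shear governs: 130 kN.

130 kN (block shear governs)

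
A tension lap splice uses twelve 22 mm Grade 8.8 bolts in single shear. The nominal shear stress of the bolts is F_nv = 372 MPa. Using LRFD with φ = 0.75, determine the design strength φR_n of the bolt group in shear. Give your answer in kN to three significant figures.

A_b = π × 22² / 4 = 380.1 mm².
R_n = F_nv · A_b · n · n_s = 372 × 380.1 × 12 × 1 / 1000 = 1697 kN.
Design strength φR_n = 0.75 × 1697 = 1270 kN.

1270 kN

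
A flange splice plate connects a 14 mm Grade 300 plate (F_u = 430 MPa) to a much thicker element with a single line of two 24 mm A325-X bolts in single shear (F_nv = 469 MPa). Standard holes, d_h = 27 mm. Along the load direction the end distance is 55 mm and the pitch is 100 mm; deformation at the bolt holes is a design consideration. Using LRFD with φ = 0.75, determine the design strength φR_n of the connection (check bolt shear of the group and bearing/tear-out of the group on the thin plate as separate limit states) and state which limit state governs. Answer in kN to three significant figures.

318 kN (bolt shear governs)

Bolt shear: A_b = π·24²/4 = 452.4 mm²; R_n = 469 × 452.4 × 2 × 1 / 1000 = 424.3 kN → 0.75 × 424.3 = 318 kN.
Bearing (1.2 l_c t F_u ≤ 2.4 d t F_u): upper limit = 2.4·24·14·430 / 1000 = 346.8 kN.
  Edge l_c = 55 − 27/2 = 41.5 → r_n = 299.8 kN; interior l_c = 100 − 27 = 73 → r_n = 346.8 kN.
  R_n,bearing = 1·299.8 + 1·346.8 = 646.5 kN → 0.75 × 646.5 = 485 kN.
Bolt shear governs: 318 kN.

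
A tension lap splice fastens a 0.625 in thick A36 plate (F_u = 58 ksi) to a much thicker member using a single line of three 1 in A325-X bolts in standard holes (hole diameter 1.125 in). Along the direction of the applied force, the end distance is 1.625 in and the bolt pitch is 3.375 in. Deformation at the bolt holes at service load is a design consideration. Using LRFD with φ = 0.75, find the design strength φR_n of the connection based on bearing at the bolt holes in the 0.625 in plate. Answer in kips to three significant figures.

165 kips

Per bolt r_n = 1.2 l_c t F_u ≤ 2.4 d t F_u; upper limit = 2.4 × 1 × 0.625 × 58 = 87 kips.
Edge bolt: l_c = 1.625 − 1.125/2 = 1.062 in → 1.2 × 1.062 × 0.625 × 58 = 46.22 → r_n = 46.22 kips.
Interior bolts: l_c = 3.375 − 1.125 = 2.25 in → 1.2 × 2.25 × 0.625 × 58 = 97.87 → r_n = 87 kips.
R_n = 1 × 46.22 + 2 × 87 = 220.2 kips.
Design strength φR_n = 0.75 × 220.2 = 165 kips.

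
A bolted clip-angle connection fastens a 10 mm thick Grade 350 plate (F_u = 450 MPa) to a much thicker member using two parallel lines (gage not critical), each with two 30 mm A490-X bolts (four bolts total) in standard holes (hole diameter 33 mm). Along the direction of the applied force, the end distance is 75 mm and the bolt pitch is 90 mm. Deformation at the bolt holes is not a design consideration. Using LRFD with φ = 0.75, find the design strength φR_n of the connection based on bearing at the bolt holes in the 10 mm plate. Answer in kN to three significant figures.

Per bolt r_n = 1.5 l_c t F_u ≤ 3.0 d t F_u; upper limit = 3.0 × 30 × 10 × 450 / 1000 = 405 kN.
Edge bolt: l_c = 75 − 33/2 = 58.5 mm → 1.5 × 58.5 × 10 × 450 / 1000 = 394.9 → r_n = 394.9 kN.
Interior bolts: l_c = 90 − 33 = 57 mm → 1.5 × 57 × 10 × 450 / 1000 = 384.8 → r_n = 384.8 kN.
R_n = 2 × 394.9 + 2 × 384.8 = 1559 kN.
Design strength φR_n = 0.75 × 1559 = 1170 kN.

1170 kN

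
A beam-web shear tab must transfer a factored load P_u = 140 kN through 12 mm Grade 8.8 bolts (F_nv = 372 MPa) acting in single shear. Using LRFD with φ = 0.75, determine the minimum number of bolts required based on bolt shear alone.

A_b = π·12²/4 = 113.1 mm².
Per-bolt design strength φR_n = 0.75 × 372 × 113.1 × 1 / 1000 = 31.55 kN.
n ≥ 140 / 31.55 = 4.437 → use 5 bolts.

5 bolts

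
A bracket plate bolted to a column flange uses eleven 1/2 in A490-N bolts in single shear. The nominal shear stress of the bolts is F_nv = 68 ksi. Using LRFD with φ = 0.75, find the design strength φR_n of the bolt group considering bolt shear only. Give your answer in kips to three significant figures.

110 kips

A_b = π × 0.5² / 4 = 0.1963 in².
R_n = F_nv · A_b · n · n_s = 68 × 0.1963 × 11 × 1 = 146.9 kips.
Design strength φR_n = 0.75 × 146.9 = 110 kips.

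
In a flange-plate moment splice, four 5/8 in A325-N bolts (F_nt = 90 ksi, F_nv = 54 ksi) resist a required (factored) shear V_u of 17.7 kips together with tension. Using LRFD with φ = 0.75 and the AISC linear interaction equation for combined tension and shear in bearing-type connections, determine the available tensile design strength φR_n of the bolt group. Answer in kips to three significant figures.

A_b = π·0.625²/4 = 0.3068 in²; f_rv = 17.7 / (4 × 0.3068) = 14.42 ksi.
F'_nt = 1.3 F_nt − (F_nt / φF_nv) f_rv = 1.3·90 − (90/(0.75·54))·14.42 = 84.95 ksi, capped at F_nt → F'_nt = 84.95 ksi.
R_n = F'_nt · A_b · n = 84.95 × 0.3068 × 4 = 104.2 kips.
Design strength φR_n = 0.75 × 104.2 = 78.2 kips.

78.2 kips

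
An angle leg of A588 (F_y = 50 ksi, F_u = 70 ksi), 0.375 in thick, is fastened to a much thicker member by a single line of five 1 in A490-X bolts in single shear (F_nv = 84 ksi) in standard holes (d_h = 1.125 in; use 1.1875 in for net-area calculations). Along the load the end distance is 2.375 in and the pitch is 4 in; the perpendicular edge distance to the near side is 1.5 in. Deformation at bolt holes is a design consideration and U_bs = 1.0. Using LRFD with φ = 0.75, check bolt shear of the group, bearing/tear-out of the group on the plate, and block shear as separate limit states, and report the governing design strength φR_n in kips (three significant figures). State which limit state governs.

Bolt shear: A_b = π·1²/4 = 0.7854 in²; R_n = 84 × 0.7854 × 5 × 1 = 329.9 kips → 0.75 × 329.9 = 247 kips.
Bearing: edge l_c = 1.812, r_n = 57.09 kips; interior l_c = 2.875, r_n = 63 kips; R_n = 57.09 + 4·63 = 309.1 kips → 232 kips.
Block shear: A_gv = 6.891, A_nv = 4.887, A_nt = 0.3398 in²; R_n = min(0.6F_uA_nv, 0.6F_yA_gv) + U_bs·F_u·A_nt = 229 kips → 172 kips.
Block shear governs: 172 kips.

172 kips (block shear governs)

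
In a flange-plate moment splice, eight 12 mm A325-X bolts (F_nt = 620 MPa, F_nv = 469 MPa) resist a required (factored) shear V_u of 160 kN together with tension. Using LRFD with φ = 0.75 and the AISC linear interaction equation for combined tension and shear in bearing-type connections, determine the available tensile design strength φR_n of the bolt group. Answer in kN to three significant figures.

335 kN

A_b = π·12²/4 = 113.1 mm²; f_rv = 160 × 1000 / (8 × 113.1) = 176.8 MPa.
F'_nt = 1.3 F_nt − (F_nt / φF_nv) f_rv = 1.3·620 − (620/(0.75·469))·176.8 = 494.3 MPa, capped at F_nt → F'_nt = 494.3 MPa.
R_n = F'_nt · A_b · n = 494.3 × 113.1 × 8 / 1000 = 447.2 kN.
Design strength φR_n = 0.75 × 447.2 = 335 kN.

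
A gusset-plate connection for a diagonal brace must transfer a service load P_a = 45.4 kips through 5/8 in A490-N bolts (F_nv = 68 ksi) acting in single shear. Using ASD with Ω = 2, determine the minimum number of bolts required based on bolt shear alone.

5 bolts

A_b = π·0.625²/4 = 0.3068 in².
Per-bolt allowable strength R_n/Ω = 68 × 0.3068 × 1 / 2 = 10.43 kips.
n ≥ 45.4 / 10.43 = 4.352 → use 5 bolts.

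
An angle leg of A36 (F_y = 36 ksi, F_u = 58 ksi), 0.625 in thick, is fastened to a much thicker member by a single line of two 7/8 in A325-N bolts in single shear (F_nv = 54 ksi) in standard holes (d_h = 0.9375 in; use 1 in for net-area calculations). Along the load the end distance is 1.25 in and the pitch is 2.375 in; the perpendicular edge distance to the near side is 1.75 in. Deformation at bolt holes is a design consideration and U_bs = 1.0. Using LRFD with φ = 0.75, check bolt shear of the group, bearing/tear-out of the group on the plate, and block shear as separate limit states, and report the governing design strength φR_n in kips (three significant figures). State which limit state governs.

Bolt shear: A_b = π·0.875²/4 = 0.6013 in²; R_n = 54 × 0.6013 × 2 × 1 = 64.94 kips → 0.75 × 64.94 = 48.7 kips.
Bearing: edge l_c = 0.7812, r_n = 33.98 kips; interior l_c = 1.438, r_n = 62.53 kips; R_n = 33.98 + 1·62.53 = 96.52 kips → 72.4 kips.
Block shear: A_gv = 2.266, A_nv = 1.328, A_nt = 0.7812 in²; R_n = min(0.6F_uA_nv, 0.6F_yA_gv) + U_bs·F_u·A_nt = 91.53 kips → 68.6 kips.
Bolt shear governs: 48.7 kips.

48.7 kips (bolt shear governs)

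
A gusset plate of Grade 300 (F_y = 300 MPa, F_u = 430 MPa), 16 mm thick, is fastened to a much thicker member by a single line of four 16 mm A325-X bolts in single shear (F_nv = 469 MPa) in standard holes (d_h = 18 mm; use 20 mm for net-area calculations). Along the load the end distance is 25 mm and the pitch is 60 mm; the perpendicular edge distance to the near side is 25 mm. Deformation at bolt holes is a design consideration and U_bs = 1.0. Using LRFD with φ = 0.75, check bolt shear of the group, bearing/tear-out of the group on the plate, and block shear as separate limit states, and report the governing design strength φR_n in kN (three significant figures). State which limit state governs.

283 kN (bolt shear governs)

Bolt shear: A_b = π·16²/4 = 201.1 mm²; R_n = 469 × 201.1 × 4 × 1 / 1000 = 377.2 kN → 0.75 × 377.2 = 283 kN.
Bearing: edge l_c = 16, r_n = 132.1 kN; interior l_c = 42, r_n = 264.2 kN; R_n = 132.1 + 3·264.2 = 924.7 kN → 694 kN.
Block shear: A_gv = 3280, A_nv = 2160, A_nt = 240 mm²; R_n = min(0.6F_uA_nv, 0.6F_yA_gv) + U_bs·F_u·A_nt = 660.5 kN → 495 kN.
Bolt shear governs: 283 kN.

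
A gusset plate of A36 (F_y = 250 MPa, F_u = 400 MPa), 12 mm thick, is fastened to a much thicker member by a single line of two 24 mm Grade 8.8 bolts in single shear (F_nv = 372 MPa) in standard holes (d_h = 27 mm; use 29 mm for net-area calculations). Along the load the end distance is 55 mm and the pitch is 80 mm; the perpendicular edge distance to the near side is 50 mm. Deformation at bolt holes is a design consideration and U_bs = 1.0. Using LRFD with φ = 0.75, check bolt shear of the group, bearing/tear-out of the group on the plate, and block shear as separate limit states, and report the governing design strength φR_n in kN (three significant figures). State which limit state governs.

Bolt shear: A_b = π·24²/4 = 452.4 mm²; R_n = 372 × 452.4 × 2 × 1 / 1000 = 336.6 kN → 0.75 × 336.6 = 252 kN.
Bearing: edge l_c = 41.5, r_n = 239 kN; interior l_c = 53, r_n = 276.5 kN; R_n = 239 + 1·276.5 = 515.5 kN → 387 kN.
Block shear: A_gv = 1620, A_nv = 1098, A_nt = 426 mm²; R_n = min(0.6F_uA_nv, 0.6F_yA_gv) + U_bs·F_u·A_nt = 413.4 kN → 310 kN.
Bolt shear governs: 252 kN.

252 kN (bolt shear governs)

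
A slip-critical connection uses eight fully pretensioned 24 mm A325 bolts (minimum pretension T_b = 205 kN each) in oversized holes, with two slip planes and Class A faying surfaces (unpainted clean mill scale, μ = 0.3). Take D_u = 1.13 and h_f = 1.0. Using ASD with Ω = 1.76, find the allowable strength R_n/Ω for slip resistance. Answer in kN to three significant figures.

632 kN

R_n = μ · D_u · h_f · T_b · n_s · n_b = 0.3 × 1.13 × 1.0 × 205 × 2 × 8 = 1112 kN.
Allowable strength R_n/Ω = 1112 / 1.76 = 632 kN.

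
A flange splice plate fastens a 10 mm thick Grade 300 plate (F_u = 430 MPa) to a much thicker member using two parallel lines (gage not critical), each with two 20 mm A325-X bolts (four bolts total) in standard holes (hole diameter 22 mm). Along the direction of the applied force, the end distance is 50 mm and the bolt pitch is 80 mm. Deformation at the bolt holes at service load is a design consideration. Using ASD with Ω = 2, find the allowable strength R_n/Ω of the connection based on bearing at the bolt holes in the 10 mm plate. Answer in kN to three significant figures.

Per bolt r_n = 1.2 l_c t F_u ≤ 2.4 d t F_u; upper limit = 2.4 × 20 × 10 × 430 / 1000 = 206.4 kN.
Edge bolt: l_c = 50 − 22/2 = 39 mm → 1.2 × 39 × 10 × 430 / 1000 = 201.2 → r_n = 201.2 kN.
Interior bolts: l_c = 80 − 22 = 58 mm → 1.2 × 58 × 10 × 430 / 1000 = 299.3 → r_n = 206.4 kN.
R_n = 2 × 201.2 + 2 × 206.4 = 815.3 kN.
Allowable strength R_n/Ω = 815.3 / 2 = 408 kN.

408 kN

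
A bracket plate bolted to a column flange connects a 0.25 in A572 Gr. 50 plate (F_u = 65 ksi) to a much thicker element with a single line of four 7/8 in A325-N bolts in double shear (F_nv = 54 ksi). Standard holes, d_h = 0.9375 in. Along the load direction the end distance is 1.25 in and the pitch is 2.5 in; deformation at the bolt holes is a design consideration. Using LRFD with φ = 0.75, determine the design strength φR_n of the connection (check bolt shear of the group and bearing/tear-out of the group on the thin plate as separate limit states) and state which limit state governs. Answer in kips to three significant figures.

80 kips (bearing governs)

Bolt shear: A_b = π·0.875²/4 = 0.6013 in²; R_n = 54 × 0.6013 × 4 × 2 = 259.8 kips → 0.75 × 259.8 = 195 kips.
Bearing (1.2 l_c t F_u ≤ 2.4 d t F_u): upper limit = 2.4·0.875·0.25·65 = 34.12 kips.
  Edge l_c = 1.25 − 0.9375/2 = 0.7812 → r_n = 15.23 kips; interior l_c = 2.5 − 0.9375 = 1.562 → r_n = 30.47 kips.
  R_n,bearing = 1·15.23 + 3·30.47 = 106.6 kips → 0.75 × 106.6 = 80 kips.
Bearing governs: 80 kips.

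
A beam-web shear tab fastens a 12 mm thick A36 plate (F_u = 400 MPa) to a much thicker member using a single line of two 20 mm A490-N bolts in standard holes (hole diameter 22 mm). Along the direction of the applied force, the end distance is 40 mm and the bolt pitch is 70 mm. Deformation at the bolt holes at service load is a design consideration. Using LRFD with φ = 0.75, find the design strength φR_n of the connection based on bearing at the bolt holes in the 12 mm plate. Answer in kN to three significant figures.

298 kN

Per bolt r_n = 1.2 l_c t F_u ≤ 2.4 d t F_u; upper limit = 2.4 × 20 × 12 × 400 / 1000 = 230.4 kN.
Edge bolt: l_c = 40 − 22/2 = 29 mm → 1.2 × 29 × 12 × 400 / 1000 = 167 → r_n = 167 kN.
Interior bolts: l_c = 70 − 22 = 48 mm → 1.2 × 48 × 12 × 400 / 1000 = 276.5 → r_n = 230.4 kN.
R_n = 1 × 167 + 1 × 230.4 = 397.4 kN.
Design strength φR_n = 0.75 × 397.4 = 298 kN.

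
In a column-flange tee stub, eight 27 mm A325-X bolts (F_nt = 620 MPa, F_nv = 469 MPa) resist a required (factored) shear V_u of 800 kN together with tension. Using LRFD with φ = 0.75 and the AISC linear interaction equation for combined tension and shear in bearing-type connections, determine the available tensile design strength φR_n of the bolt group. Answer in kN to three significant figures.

1710 kN

A_b = π·27²/4 = 572.6 mm²; f_rv = 800 × 1000 / (8 × 572.6) = 174.7 MPa.
F'_nt = 1.3 F_nt − (F_nt / φF_nv) f_rv = 1.3·620 − (620/(0.75·469))·174.7 = 498.1 MPa, capped at F_nt → F'_nt = 498.1 MPa.
R_n = F'_nt · A_b · n = 498.1 × 572.6 × 8 / 1000 = 2282 kN.
Design strength φR_n = 0.75 × 2282 = 1710 kN.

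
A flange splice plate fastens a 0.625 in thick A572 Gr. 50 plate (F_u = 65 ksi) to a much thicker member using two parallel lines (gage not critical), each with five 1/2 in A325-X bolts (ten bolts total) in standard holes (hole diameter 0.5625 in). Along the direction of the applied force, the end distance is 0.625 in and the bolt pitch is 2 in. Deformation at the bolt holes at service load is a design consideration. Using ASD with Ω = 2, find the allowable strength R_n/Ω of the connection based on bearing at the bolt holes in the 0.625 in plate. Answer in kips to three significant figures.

212 kips

Per bolt r_n = 1.2 l_c t F_u ≤ 2.4 d t F_u; upper limit = 2.4 × 0.5 × 0.625 × 65 = 48.75 kips.
Edge bolt: l_c = 0.625 − 0.5625/2 = 0.3438 in → 1.2 × 0.3438 × 0.625 × 65 = 16.76 → r_n = 16.76 kips.
Interior bolts: l_c = 2 − 0.5625 = 1.438 in → 1.2 × 1.438 × 0.625 × 65 = 70.08 → r_n = 48.75 kips.
R_n = 2 × 16.76 + 8 × 48.75 = 423.5 kips.
Allowable strength R_n/Ω = 423.5 / 2 = 212 kips.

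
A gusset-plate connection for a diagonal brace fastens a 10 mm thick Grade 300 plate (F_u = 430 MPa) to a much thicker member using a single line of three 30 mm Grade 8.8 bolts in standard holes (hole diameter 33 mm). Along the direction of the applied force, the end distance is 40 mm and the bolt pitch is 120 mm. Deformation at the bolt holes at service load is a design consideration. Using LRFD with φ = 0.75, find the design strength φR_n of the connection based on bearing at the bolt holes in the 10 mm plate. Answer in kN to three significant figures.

555 kN

Per bolt r_n = 1.2 l_c t F_u ≤ 2.4 d t F_u; upper limit = 2.4 × 30 × 10 × 430 / 1000 = 309.6 kN.
Edge bolt: l_c = 40 − 33/2 = 23.5 mm → 1.2 × 23.5 × 10 × 430 / 1000 = 121.3 → r_n = 121.3 kN.
Interior bolts: l_c = 120 − 33 = 87 mm → 1.2 × 87 × 10 × 430 / 1000 = 448.9 → r_n = 309.6 kN.
R_n = 1 × 121.3 + 2 × 309.6 = 740.5 kN.
Design strength φR_n = 0.75 × 740.5 = 555 kN.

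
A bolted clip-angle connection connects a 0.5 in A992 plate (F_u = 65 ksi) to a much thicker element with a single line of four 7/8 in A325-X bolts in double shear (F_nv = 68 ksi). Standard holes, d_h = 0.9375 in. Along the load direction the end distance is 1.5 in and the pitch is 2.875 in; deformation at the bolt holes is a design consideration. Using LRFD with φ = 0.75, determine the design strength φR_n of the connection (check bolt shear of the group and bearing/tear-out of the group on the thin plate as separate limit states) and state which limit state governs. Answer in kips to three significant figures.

184 kips (bearing governs)

Bolt shear: A_b = π·0.875²/4 = 0.6013 in²; R_n = 68 × 0.6013 × 4 × 2 = 327.1 kips → 0.75 × 327.1 = 245 kips.
Bearing (1.2 l_c t F_u ≤ 2.4 d t F_u): upper limit = 2.4·0.875·0.5·65 = 68.25 kips.
  Edge l_c = 1.5 − 0.9375/2 = 1.031 → r_n = 40.22 kips; interior l_c = 2.875 − 0.9375 = 1.938 → r_n = 68.25 kips.
  R_n,bearing = 1·40.22 + 3·68.25 = 245 kips → 0.75 × 245 = 184 kips.
Bearing governs: 184 kips.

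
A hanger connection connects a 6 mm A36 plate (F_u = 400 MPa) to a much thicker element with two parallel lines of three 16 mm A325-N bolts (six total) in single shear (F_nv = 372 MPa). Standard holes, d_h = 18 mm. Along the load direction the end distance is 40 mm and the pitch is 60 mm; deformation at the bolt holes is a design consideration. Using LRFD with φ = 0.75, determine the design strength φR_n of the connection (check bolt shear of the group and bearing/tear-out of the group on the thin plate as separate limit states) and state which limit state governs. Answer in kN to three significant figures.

Bolt shear: A_b = π·16²/4 = 201.1 mm²; R_n = 372 × 201.1 × 6 × 1 / 1000 = 448.8 kN → 0.75 × 448.8 = 337 kN.
Bearing (1.2 l_c t F_u ≤ 2.4 d t F_u): upper limit = 2.4·16·6·400 / 1000 = 92.16 kN.
  Edge l_c = 40 − 18/2 = 31 → r_n = 89.28 kN; interior l_c = 60 − 18 = 42 → r_n = 92.16 kN.
  R_n,bearing = 2·89.28 + 4·92.16 = 547.2 kN → 0.75 × 547.2 = 410 kN.
Bolt shear governs: 337 kN.

337 kN (bolt shear governs)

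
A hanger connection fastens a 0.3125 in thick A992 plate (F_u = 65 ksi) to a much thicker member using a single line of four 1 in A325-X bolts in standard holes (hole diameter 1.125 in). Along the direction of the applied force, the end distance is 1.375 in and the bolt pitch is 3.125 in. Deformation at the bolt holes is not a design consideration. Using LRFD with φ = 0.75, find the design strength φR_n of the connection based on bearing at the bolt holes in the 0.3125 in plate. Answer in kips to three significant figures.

156 kips

Per bolt r_n = 1.5 l_c t F_u ≤ 3.0 d t F_u; upper limit = 3.0 × 1 × 0.3125 × 65 = 60.94 kips.
Edge bolt: l_c = 1.375 − 1.125/2 = 0.8125 in → 1.5 × 0.8125 × 0.3125 × 65 = 24.76 → r_n = 24.76 kips.
Interior bolts: l_c = 3.125 − 1.125 = 2 in → 1.5 × 2 × 0.3125 × 65 = 60.94 → r_n = 60.94 kips.
R_n = 1 × 24.76 + 3 × 60.94 = 207.6 kips.
Design strength φR_n = 0.75 × 207.6 = 156 kips.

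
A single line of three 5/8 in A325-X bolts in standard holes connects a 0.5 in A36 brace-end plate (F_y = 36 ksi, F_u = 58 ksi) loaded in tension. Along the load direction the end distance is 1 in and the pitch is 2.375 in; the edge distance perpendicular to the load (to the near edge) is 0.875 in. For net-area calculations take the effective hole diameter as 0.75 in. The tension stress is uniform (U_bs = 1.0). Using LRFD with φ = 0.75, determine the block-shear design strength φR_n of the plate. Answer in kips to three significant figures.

Shear plane L_v = 1 + 2·2.375 = 5.75 in; A_gv = 5.75 × 0.5 = 2.875 in².
A_nv = (5.75 − 2.5·0.75) × 0.5 = 1.938 in².
A_nt = (0.875 − 0.5·0.75) × 0.5 = 0.25 in².
0.6 F_u A_nv = 67.42 kips; 0.6 F_y A_gv = 62.1 kips → shear yielding governs the shear term.
R_n = 62.1 + 1.0 × 58 × 0.25 = 76.6 kips.
Design strength φR_n = 0.75 × 76.6 = 57.4 kips.

57.4 kips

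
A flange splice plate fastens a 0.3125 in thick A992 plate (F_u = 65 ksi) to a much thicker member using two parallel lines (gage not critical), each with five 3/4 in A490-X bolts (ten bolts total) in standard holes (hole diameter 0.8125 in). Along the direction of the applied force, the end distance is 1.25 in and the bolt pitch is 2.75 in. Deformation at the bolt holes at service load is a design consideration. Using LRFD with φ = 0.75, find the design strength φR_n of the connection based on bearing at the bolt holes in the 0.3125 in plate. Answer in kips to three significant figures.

250 kips

Per bolt r_n = 1.2 l_c t F_u ≤ 2.4 d t F_u; upper limit = 2.4 × 0.75 × 0.3125 × 65 = 36.56 kips.
Edge bolt: l_c = 1.25 − 0.8125/2 = 0.8438 in → 1.2 × 0.8438 × 0.3125 × 65 = 20.57 → r_n = 20.57 kips.
Interior bolts: l_c = 2.75 − 0.8125 = 1.938 in → 1.2 × 1.938 × 0.3125 × 65 = 47.23 → r_n = 36.56 kips.
R_n = 2 × 20.57 + 8 × 36.56 = 333.6 kips.
Design strength φR_n = 0.75 × 333.6 = 250 kips.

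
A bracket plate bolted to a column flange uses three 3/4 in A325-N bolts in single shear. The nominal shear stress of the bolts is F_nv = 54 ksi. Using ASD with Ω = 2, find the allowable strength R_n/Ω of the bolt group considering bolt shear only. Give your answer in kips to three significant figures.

35.8 kips

A_b = π × 0.75² / 4 = 0.4418 in².
R_n = F_nv · A_b · n · n_s = 54 × 0.4418 × 3 × 1 = 71.57 kips.
Allowable strength R_n/Ω = 71.57 / 2 = 35.8 kips.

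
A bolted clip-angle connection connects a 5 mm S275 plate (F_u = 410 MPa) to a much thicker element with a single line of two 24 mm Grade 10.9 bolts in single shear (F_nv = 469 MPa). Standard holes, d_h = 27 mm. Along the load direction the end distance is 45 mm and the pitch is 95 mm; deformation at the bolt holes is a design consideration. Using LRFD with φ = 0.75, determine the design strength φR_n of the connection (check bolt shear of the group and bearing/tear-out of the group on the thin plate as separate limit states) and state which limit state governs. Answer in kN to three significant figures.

147 kN (bearing governs)

Bolt shear: A_b = π·24²/4 = 452.4 mm²; R_n = 469 × 452.4 × 2 × 1 / 1000 = 424.3 kN → 0.75 × 424.3 = 318 kN.
Bearing (1.2 l_c t F_u ≤ 2.4 d t F_u): upper limit = 2.4·24·5·410 / 1000 = 118.1 kN.
  Edge l_c = 45 − 27/2 = 31.5 → r_n = 77.49 kN; interior l_c = 95 − 27 = 68 → r_n = 118.1 kN.
  R_n,bearing = 1·77.49 + 1·118.1 = 195.6 kN → 0.75 × 195.6 = 147 kN.
Bearing governs: 147 kN.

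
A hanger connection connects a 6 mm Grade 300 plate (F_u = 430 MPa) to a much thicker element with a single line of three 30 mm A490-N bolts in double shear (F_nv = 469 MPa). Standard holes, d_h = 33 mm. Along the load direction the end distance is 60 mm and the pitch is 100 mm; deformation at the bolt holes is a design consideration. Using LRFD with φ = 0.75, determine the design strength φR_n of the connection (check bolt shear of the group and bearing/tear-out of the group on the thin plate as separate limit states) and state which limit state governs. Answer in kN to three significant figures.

Bolt shear: A_b = π·30²/4 = 706.9 mm²; R_n = 469 × 706.9 × 3 × 2 / 1000 = 1989 kN → 0.75 × 1989 = 1490 kN.
Bearing (1.2 l_c t F_u ≤ 2.4 d t F_u): upper limit = 2.4·30·6·430 / 1000 = 185.8 kN.
  Edge l_c = 60 − 33/2 = 43.5 → r_n = 134.7 kN; interior l_c = 100 − 33 = 67 → r_n = 185.8 kN.
  R_n,bearing = 1·134.7 + 2·185.8 = 506.2 kN → 0.75 × 506.2 = 380 kN.
Bearing governs: 380 kN.

380 kN (bearing governs)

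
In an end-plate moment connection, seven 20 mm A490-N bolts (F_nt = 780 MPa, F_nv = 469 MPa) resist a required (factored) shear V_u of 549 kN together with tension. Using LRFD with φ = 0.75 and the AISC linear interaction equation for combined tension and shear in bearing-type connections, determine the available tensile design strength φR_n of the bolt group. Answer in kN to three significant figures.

759 kN

A_b = π·20²/4 = 314.2 mm²; f_rv = 549 × 1000 / (7 × 314.2) = 249.6 MPa.
F'_nt = 1.3 F_nt − (F_nt / φF_nv) f_rv = 1.3·780 − (780/(0.75·469))·249.6 = 460.4 MPa, capped at F_nt → F'_nt = 460.4 MPa.
R_n = F'_nt · A_b · n = 460.4 × 314.2 × 7 / 1000 = 1013 kN.
Design strength φR_n = 0.75 × 1013 = 759 kN.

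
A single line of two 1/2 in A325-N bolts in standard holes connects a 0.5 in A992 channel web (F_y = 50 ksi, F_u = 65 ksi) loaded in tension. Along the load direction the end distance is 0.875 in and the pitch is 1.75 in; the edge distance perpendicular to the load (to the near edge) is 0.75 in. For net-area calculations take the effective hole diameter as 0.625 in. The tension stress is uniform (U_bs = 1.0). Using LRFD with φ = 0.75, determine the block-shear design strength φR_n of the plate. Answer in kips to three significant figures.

35.3 kips

Shear plane L_v = 0.875 + 1·1.75 = 2.625 in; A_gv = 2.625 × 0.5 = 1.312 in².
A_nv = (2.625 − 1.5·0.625) × 0.5 = 0.8438 in².
A_nt = (0.75 − 0.5·0.625) × 0.5 = 0.2188 in².
0.6 F_u A_nv = 32.91 kips; 0.6 F_y A_gv = 39.38 kips → shear rupture governs the shear term.
R_n = 32.91 + 1.0 × 65 × 0.2188 = 47.12 kips.
Design strength φR_n = 0.75 × 47.12 = 35.3 kips.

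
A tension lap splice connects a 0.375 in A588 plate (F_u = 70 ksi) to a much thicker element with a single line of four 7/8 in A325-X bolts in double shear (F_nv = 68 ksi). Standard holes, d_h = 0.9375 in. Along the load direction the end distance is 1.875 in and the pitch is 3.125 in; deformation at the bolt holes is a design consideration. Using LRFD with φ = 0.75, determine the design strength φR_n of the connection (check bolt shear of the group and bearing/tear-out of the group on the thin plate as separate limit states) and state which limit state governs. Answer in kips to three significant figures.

157 kips (bearing governs)

Bolt shear: A_b = π·0.875²/4 = 0.6013 in²; R_n = 68 × 0.6013 × 4 × 2 = 327.1 kips → 0.75 × 327.1 = 245 kips.
Bearing (1.2 l_c t F_u ≤ 2.4 d t F_u): upper limit = 2.4·0.875·0.375·70 = 55.13 kips.
  Edge l_c = 1.875 − 0.9375/2 = 1.406 → r_n = 44.3 kips; interior l_c = 3.125 − 0.9375 = 2.188 → r_n = 55.13 kips.
  R_n,bearing = 1·44.3 + 3·55.13 = 209.7 kips → 0.75 × 209.7 = 157 kips.
Bearing governs: 157 kips.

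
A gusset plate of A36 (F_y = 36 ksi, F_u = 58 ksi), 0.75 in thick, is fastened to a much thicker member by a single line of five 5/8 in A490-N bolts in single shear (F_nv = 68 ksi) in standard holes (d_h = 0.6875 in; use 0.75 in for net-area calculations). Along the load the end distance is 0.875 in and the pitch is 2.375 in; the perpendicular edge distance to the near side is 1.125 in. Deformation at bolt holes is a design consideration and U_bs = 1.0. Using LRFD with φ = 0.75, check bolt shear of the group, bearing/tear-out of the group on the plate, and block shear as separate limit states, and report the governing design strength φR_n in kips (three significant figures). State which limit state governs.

Bolt shear: A_b = π·0.625²/4 = 0.3068 in²; R_n = 68 × 0.3068 × 5 × 1 = 104.3 kips → 0.75 × 104.3 = 78.2 kips.
Bearing: edge l_c = 0.5312, r_n = 27.73 kips; interior l_c = 1.688, r_n = 65.25 kips; R_n = 27.73 + 4·65.25 = 288.7 kips → 217 kips.
Block shear: A_gv = 7.781, A_nv = 5.25, A_nt = 0.5625 in²; R_n = min(0.6F_uA_nv, 0.6F_yA_gv) + U_bs·F_u·A_nt = 200.7 kips → 151 kips.
Bolt shear governs: 78.2 kips.

78.2 kips (bolt shear governs)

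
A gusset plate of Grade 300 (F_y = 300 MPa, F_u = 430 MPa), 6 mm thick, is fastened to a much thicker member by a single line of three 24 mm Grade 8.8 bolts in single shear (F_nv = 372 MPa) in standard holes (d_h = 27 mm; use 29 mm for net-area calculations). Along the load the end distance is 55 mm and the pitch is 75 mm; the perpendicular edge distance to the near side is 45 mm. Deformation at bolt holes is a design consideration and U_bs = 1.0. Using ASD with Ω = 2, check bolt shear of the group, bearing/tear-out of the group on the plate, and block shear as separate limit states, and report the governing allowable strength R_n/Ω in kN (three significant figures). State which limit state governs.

Bolt shear: A_b = π·24²/4 = 452.4 mm²; R_n = 372 × 452.4 × 3 × 1 / 1000 = 504.9 kN → 504.9 / 2 = 252 kN.
Bearing: edge l_c = 41.5, r_n = 128.5 kN; interior l_c = 48, r_n = 148.6 kN; R_n = 128.5 + 2·148.6 = 425.7 kN → 213 kN.
Block shear: A_gv = 1230, A_nv = 795, A_nt = 183 mm²; R_n = min(0.6F_uA_nv, 0.6F_yA_gv) + U_bs·F_u·A_nt = 283.8 kN → 142 kN.
Block shear governs: 142 kN.

142 kN (block shear governs)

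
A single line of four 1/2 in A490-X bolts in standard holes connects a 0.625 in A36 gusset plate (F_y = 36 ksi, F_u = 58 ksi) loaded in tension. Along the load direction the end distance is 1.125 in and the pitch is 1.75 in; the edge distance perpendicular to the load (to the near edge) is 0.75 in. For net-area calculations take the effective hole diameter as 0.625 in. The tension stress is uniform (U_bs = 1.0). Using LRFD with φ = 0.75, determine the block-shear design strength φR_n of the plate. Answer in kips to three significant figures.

76.4 kips

Shear plane L_v = 1.125 + 3·1.75 = 6.375 in; A_gv = 6.375 × 0.625 = 3.984 in².
A_nv = (6.375 − 3.5·0.625) × 0.625 = 2.617 in².
A_nt = (0.75 − 0.5·0.625) × 0.625 = 0.2734 in².
0.6 F_u A_nv = 91.08 kips; 0.6 F_y A_gv = 86.06 kips → shear yielding governs the shear term.
R_n = 86.06 + 1.0 × 58 × 0.2734 = 101.9 kips.
Design strength φR_n = 0.75 × 101.9 = 76.4 kips.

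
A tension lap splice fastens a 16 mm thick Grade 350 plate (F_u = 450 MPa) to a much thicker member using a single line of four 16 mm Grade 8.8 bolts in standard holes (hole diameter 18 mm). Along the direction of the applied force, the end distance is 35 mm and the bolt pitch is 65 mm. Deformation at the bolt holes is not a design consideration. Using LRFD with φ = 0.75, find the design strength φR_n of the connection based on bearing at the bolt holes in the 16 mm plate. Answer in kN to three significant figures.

988 kN

Per bolt r_n = 1.5 l_c t F_u ≤ 3.0 d t F_u; upper limit = 3.0 × 16 × 16 × 450 / 1000 = 345.6 kN.
Edge bolt: l_c = 35 − 18/2 = 26 mm → 1.5 × 26 × 16 × 450 / 1000 = 280.8 → r_n = 280.8 kN.
Interior bolts: l_c = 65 − 18 = 47 mm → 1.5 × 47 × 16 × 450 / 1000 = 507.6 → r_n = 345.6 kN.
R_n = 1 × 280.8 + 3 × 345.6 = 1318 kN.
Design strength φR_n = 0.75 × 1318 = 988 kN.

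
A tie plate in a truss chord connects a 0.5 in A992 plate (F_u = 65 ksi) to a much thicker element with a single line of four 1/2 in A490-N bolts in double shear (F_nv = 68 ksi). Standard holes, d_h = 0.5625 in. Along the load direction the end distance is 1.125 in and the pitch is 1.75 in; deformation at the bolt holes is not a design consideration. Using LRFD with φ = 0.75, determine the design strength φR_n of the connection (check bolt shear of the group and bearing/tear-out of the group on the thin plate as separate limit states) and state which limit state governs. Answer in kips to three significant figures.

Bolt shear: A_b = π·0.5²/4 = 0.1963 in²; R_n = 68 × 0.1963 × 4 × 2 = 106.8 kips → 0.75 × 106.8 = 80.1 kips.
Bearing (1.5 l_c t F_u ≤ 3.0 d t F_u): upper limit = 3.0·0.5·0.5·65 = 48.75 kips.
  Edge l_c = 1.125 − 0.5625/2 = 0.8438 → r_n = 41.13 kips; interior l_c = 1.75 − 0.5625 = 1.188 → r_n = 48.75 kips.
  R_n,bearing = 1·41.13 + 3·48.75 = 187.4 kips → 0.75 × 187.4 = 141 kips.
Bolt shear governs: 80.1 kips.

80.1 kips (bolt shear governs)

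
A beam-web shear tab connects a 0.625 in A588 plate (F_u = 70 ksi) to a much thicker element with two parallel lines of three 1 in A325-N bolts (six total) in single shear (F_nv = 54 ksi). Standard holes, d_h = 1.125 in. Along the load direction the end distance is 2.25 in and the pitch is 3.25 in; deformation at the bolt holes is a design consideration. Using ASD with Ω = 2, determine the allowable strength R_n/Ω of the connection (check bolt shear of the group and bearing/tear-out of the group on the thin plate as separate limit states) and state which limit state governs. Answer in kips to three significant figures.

127 kips (bolt shear governs)

Bolt shear: A_b = π·1²/4 = 0.7854 in²; R_n = 54 × 0.7854 × 6 × 1 = 254.5 kips → 254.5 / 2 = 127 kips.
Bearing (1.2 l_c t F_u ≤ 2.4 d t F_u): upper limit = 2.4·1·0.625·70 = 105 kips.
  Edge l_c = 2.25 − 1.125/2 = 1.688 → r_n = 88.59 kips; interior l_c = 3.25 − 1.125 = 2.125 → r_n = 105 kips.
  R_n,bearing = 2·88.59 + 4·105 = 597.2 kips → 597.2 / 2 = 299 kips.
Bolt shear governs: 127 kips.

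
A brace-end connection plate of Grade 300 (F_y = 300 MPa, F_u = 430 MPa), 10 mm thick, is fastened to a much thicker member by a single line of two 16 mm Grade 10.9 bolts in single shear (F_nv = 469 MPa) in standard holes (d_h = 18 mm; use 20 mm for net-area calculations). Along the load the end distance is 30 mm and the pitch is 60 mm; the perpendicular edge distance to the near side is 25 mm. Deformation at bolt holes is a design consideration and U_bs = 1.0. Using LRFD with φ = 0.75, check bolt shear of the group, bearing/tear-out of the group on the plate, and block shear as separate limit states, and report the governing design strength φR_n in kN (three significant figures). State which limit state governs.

Bolt shear: A_b = π·16²/4 = 201.1 mm²; R_n = 469 × 201.1 × 2 × 1 / 1000 = 188.6 kN → 0.75 × 188.6 = 141 kN.
Bearing: edge l_c = 21, r_n = 108.4 kN; interior l_c = 42, r_n = 165.1 kN; R_n = 108.4 + 1·165.1 = 273.5 kN → 205 kN.
Block shear: A_gv = 900, A_nv = 600, A_nt = 150 mm²; R_n = min(0.6F_uA_nv, 0.6F_yA_gv) + U_bs·F_u·A_nt = 219.3 kN → 164 kN.
Bolt shear governs: 141 kN.

141 kN (bolt shear governs)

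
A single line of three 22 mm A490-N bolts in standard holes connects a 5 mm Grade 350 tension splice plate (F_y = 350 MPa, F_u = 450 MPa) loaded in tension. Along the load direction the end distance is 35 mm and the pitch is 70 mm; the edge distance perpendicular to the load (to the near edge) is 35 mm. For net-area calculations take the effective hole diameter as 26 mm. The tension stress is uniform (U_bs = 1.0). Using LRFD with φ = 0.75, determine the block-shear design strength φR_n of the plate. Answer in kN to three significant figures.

Shear plane L_v = 35 + 2·70 = 175 mm; A_gv = 175 × 5 = 875 mm².
A_nv = (175 − 2.5·26) × 5 = 550 mm².
A_nt = (35 − 0.5·26) × 5 = 110 mm².
0.6 F_u A_nv = 148.5 kN; 0.6 F_y A_gv = 183.8 kN → shear rupture governs the shear term.
R_n = 148.5 + 1.0 × 450 × 110 / 1000 = 198 kN.
Design strength φR_n = 0.75 × 198 = 148 kN.

148 kN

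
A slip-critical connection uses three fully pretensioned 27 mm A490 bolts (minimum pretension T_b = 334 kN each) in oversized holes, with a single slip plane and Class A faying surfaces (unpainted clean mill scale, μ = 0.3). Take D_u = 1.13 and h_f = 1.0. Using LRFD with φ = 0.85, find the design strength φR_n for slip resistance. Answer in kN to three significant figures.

R_n = μ · D_u · h_f · T_b · n_s · n_b = 0.3 × 1.13 × 1.0 × 334 × 1 × 3 = 339.7 kN.
Design strength φR_n = 0.85 × 339.7 = 289 kN.

289 kN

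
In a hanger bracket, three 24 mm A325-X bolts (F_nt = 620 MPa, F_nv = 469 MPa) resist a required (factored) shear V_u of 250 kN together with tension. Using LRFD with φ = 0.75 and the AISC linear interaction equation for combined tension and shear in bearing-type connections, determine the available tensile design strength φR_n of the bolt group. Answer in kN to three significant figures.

490 kN

A_b = π·24²/4 = 452.4 mm²; f_rv = 250 × 1000 / (3 × 452.4) = 184.2 MPa.
F'_nt = 1.3 F_nt − (F_nt / φF_nv) f_rv = 1.3·620 − (620/(0.75·469))·184.2 = 481.3 MPa, capped at F_nt → F'_nt = 481.3 MPa.
R_n = F'_nt · A_b · n = 481.3 × 452.4 × 3 / 1000 = 653.2 kN.
Design strength φR_n = 0.75 × 653.2 = 490 kN.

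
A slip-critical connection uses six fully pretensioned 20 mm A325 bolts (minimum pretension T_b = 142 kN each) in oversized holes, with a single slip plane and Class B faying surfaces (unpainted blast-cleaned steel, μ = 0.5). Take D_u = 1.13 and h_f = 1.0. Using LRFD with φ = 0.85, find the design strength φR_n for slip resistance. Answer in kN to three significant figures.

R_n = μ · D_u · h_f · T_b · n_s · n_b = 0.5 × 1.13 × 1.0 × 142 × 1 × 6 = 481.4 kN.
Design strength φR_n = 0.85 × 481.4 = 409 kN.

409 kN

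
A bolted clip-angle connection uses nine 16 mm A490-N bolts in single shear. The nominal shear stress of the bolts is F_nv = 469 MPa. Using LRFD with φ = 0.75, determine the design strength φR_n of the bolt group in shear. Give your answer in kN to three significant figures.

A_b = π × 16² / 4 = 201.1 mm².
R_n = F_nv · A_b · n · n_s = 469 × 201.1 × 9 × 1 / 1000 = 848.7 kN.
Design strength φR_n = 0.75 × 848.7 = 637 kN.

637 kN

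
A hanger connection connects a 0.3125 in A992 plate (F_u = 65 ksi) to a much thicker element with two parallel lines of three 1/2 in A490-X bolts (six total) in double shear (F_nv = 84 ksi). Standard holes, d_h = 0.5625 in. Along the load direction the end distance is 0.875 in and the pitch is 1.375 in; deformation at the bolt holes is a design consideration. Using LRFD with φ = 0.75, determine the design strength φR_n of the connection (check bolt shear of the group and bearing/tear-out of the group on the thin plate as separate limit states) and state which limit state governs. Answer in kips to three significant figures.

Bolt shear: A_b = π·0.5²/4 = 0.1963 in²; R_n = 84 × 0.1963 × 6 × 2 = 197.9 kips → 0.75 × 197.9 = 148 kips.
Bearing (1.2 l_c t F_u ≤ 2.4 d t F_u): upper limit = 2.4·0.5·0.3125·65 = 24.38 kips.
  Edge l_c = 0.875 − 0.5625/2 = 0.5938 → r_n = 14.47 kips; interior l_c = 1.375 − 0.5625 = 0.8125 → r_n = 19.8 kips.
  R_n,bearing = 2·14.47 + 4·19.8 = 108.2 kips → 0.75 × 108.2 = 81.1 kips.
Bearing governs: 81.1 kips.

81.1 kips (bearing governs)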